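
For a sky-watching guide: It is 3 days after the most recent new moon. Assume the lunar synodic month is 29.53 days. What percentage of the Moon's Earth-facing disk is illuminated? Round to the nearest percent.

Elongation θ = 360° × 3/29.53 ≈ 36.6°.
Illuminated fraction = (1 − cos 36.6°)/2 = (1 − 0.803)/2 ≈ 0.098, so 10%.

10%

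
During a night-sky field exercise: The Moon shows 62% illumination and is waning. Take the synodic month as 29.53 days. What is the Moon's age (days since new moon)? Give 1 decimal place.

cos θ = 1 − 2f = -0.240, giving a principal value of 103.9°.
Since the Moon is past full (waning), take the reflex angle: θ = 360° − 103.9° = 256.1°.
That fraction of the synodic month is 256.1/360 × 29.53 d ≈ 21.01 d.

21.0 days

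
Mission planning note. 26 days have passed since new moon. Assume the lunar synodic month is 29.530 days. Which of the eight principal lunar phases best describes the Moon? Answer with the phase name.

waning crescent

At 26/29.530 of the cycle, θ ≈ 317° — the waning crescent range.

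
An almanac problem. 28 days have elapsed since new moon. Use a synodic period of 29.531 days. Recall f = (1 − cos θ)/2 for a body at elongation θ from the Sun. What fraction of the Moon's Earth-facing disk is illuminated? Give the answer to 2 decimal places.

0.03

Phase angle: θ = 360°·(28 d)/(29.531 d) = 341.3°.
Illuminated fraction = (1 − cos 341.3°)/2 = (1 − 0.947)/2 ≈ 0.026.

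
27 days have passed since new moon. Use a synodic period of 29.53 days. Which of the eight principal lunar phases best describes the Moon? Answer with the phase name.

θ ≈ 360° × 27/29.53 = 329°, which falls in the waning crescent sector.

waning crescent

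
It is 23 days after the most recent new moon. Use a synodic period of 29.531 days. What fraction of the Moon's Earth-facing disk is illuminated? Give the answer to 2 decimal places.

The Moon has covered 23/29.531 of its cycle, so θ ≈ 360° × 23/29.531 = 280.4°.
cos 280.4° = 0.180, so f = (1 − 0.180)/2 = 0.410.

0.41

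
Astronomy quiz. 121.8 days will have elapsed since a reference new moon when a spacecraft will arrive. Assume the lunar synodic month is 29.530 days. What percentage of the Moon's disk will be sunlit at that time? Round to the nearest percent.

121.8 d spans 4 complete synodic months (4 × 29.530 = 118.12 d) plus 3.68 d.
Elongation θ = 360° × 3.68/29.530 ≈ 44.9°.
cos 44.9° = 0.709, so f = (1 − 0.709)/2 = 0.146, so 15%.

15%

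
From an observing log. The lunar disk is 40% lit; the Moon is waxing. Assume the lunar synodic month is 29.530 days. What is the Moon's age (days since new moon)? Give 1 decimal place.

6.4 days

From f = (1 − cos θ)/2: cos θ = 1 − 2×0.40 = 0.200; arccos → 78.5°.
Waxing ⇒ before full, so θ = 78.5°.
Age = 29.530 × 78.5°/360° ≈ 6.44 days.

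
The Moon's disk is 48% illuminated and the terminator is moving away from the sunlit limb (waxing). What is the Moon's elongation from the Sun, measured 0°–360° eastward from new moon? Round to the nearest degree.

From f = (1 − cos θ)/2: cos θ = 1 − 2×0.48 = 0.040; arccos → 87.7°.
The Moon is waxing (0°–180°), so θ = 87.7° directly.

88°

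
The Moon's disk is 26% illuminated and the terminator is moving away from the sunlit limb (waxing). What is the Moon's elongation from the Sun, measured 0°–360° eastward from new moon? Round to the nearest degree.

From f = (1 − cos θ)/2: cos θ = 1 − 2×0.26 = 0.480; arccos → 61.3°.
The Moon is waxing (0°–180°), so θ = 61.3° directly.

61°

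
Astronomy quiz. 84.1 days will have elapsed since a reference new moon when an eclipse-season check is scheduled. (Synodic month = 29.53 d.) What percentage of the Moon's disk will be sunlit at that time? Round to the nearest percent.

21%

84.1 d spans 2 complete synodic months (2 × 29.53 = 59.06 d) plus 25.04 d.
Elongation θ = 360° × 25.04/29.53 ≈ 305.3°.
With cos θ = 0.577, the lit fraction is (1 − 0.577)/2 ≈ 0.211, so 21%.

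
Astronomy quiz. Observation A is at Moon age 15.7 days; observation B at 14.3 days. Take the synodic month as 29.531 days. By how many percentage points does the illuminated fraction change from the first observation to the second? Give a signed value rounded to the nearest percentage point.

θ₁ = 360° × 15.7/29.531 = 191.4°, f₁ = (1 − cos θ₁)/2 = 0.990.
θ₂ = 360° × 14.3/29.531 = 174.3°, f₂ = (1 − cos θ₂)/2 = 0.998.
Change = f₂ − f₁ = +0.007 → +1 percentage points.

+1 pp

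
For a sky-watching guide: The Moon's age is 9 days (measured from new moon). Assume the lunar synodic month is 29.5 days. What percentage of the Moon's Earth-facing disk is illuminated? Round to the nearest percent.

67%

Elongation θ = 360° × 9/29.5 ≈ 109.8°.
Illuminated fraction = (1 − cos 109.8°)/2 = (1 − (-0.339))/2 ≈ 0.670, so 67%.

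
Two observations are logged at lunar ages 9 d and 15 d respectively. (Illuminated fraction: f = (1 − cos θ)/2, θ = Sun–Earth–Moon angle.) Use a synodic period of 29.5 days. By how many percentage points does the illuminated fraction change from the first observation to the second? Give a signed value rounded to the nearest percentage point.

+33 pp

First observation: θ = 360°·9/29.5 = 109.8°, so f = 0.670.
Second observation: θ = 183.1°, f = 0.999.
Δf = 0.999 − 0.670 = +0.330, i.e. +33 pp.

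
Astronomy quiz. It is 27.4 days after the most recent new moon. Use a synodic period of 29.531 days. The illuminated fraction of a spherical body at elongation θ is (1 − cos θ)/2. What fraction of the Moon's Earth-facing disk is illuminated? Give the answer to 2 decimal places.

The Moon has covered 27.4/29.531 of its cycle, so θ ≈ 360° × 27.4/29.531 = 334.0°.
With cos θ = 0.899, the lit fraction is (1 − 0.899)/2 ≈ 0.051.

0.05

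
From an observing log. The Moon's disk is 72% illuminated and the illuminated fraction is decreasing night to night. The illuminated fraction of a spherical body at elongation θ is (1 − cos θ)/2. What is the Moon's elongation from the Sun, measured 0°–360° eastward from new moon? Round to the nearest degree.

244°

cos θ = 1 − 2f = -0.440, giving a principal value of 116.1°.
Waning ⇒ past full, so θ = 360° − 116.1° = 243.9°.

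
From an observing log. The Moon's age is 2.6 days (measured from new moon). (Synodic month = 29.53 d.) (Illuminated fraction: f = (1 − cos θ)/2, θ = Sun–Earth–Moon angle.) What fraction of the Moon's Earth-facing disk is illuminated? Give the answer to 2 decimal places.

Elongation θ = 360° × 2.6/29.53 ≈ 31.7°.
cos 31.7° = 0.851, so f = (1 − 0.851)/2 = 0.075.

0.07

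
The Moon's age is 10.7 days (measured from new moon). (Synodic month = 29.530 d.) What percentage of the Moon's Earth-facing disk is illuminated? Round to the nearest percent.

Phase angle: θ = 360°·(10.7 d)/(29.530 d) = 130.4°.
Illuminated fraction = (1 − cos 130.4°)/2 = (1 − (-0.649))/2 ≈ 0.824, so 82%.

82%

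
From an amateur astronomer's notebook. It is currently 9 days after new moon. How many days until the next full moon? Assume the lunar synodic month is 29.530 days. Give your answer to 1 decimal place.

5.8 days

Full moon occurs at elongation 180°, i.e. at age 29.530 × 180/360 = 14.765 d.
That is 14.765 − 9 = 5.765 days ahead.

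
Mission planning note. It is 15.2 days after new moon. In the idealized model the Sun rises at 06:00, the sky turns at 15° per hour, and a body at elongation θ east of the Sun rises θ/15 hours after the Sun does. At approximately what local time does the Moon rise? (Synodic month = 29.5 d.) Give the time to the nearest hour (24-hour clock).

18:00

The Moon has covered 15.2/29.5 of its cycle, so θ ≈ 360° × 15.2/29.5 = 185.5°.
The Moon trails the Sun by θ/15 = 185.5/15 ≈ 12.37 hours.
06:00 + 12.37 h ≈ 18:22 → 18:00 to the nearest hour.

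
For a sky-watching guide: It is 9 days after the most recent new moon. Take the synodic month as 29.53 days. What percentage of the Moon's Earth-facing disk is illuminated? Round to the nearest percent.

Phase angle: θ = 360°·(9 d)/(29.53 d) = 109.7°.
Illuminated fraction = (1 − cos 109.7°)/2 = (1 − (-0.337))/2 ≈ 0.669, so 67%.

67%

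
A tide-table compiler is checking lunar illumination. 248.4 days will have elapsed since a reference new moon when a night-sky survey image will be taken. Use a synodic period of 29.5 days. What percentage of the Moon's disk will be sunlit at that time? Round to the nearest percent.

248.4/29.5 = 8.420 lunations, so 8 complete cycles and 12.40 d into the next.
The Moon has covered 12.40/29.5 of its cycle, so θ ≈ 360° × 12.40/29.5 = 151.3°.
cos 151.3° = (-0.877), so f = (1 − (-0.877))/2 = 0.939, so 94%.

94%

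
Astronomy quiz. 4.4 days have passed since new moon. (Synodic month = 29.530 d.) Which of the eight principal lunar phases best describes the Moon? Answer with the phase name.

At 4.4/29.530 of the cycle, θ ≈ 54° — the waxing crescent range.

waxing crescent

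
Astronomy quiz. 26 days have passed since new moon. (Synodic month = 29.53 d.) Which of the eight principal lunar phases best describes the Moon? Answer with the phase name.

At 26/29.53 of the cycle, θ ≈ 317° — the waning crescent range.

waning crescent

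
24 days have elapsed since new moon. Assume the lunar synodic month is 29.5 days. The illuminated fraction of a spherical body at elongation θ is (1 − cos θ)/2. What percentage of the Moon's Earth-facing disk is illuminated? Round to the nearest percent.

31%

Phase angle: θ = 360°·(24 d)/(29.5 d) = 292.9°.
cos 292.9° = 0.389, so f = (1 − 0.389)/2 = 0.306, so 31%.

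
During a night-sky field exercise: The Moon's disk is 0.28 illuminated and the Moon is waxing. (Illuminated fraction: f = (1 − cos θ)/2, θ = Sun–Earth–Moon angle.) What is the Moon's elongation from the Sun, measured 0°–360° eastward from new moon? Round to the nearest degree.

64°

Invert f = (1 − cos θ)/2 to get cos θ = 1 − 2(0.28) = 0.440, hence θ₀ = arccos 0.440 = 63.9°.
Before full moon the principal value applies: θ = 63.9°.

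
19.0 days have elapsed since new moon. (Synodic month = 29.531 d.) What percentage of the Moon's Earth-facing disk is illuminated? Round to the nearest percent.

Elongation θ = 360° × 19.0/29.531 ≈ 231.6°.
cos 231.6° = (-0.621), so f = (1 − (-0.621))/2 = 0.810, so 81%.

81%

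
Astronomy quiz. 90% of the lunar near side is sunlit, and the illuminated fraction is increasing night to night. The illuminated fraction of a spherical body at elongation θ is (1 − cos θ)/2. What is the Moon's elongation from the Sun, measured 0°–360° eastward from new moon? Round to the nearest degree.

cos θ = 1 − 2f = -0.800, giving a principal value of 143.1°.
Before full moon the principal value applies: θ = 143.1°.

143°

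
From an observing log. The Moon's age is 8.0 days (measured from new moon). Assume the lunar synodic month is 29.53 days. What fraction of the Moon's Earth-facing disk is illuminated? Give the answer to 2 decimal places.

0.57

The Moon has covered 8.0/29.53 of its cycle, so θ ≈ 360° × 8.0/29.53 = 97.5°.
With cos θ = (-0.131), the lit fraction is (1 − (-0.131))/2 ≈ 0.566.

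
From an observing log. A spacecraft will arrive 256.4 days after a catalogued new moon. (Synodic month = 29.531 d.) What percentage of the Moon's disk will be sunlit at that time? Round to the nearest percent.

71%

256.4 d spans 8 complete synodic months (8 × 29.531 = 236.25 d) plus 20.15 d.
The Moon has covered 20.15/29.531 of its cycle, so θ ≈ 360° × 20.15/29.531 = 245.7°.
Illuminated fraction = (1 − cos 245.7°)/2 = (1 − (-0.412))/2 ≈ 0.706, so 71%.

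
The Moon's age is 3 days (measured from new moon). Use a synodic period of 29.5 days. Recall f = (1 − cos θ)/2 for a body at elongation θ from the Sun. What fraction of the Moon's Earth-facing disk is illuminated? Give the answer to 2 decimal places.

0.10

The Moon has covered 3/29.5 of its cycle, so θ ≈ 360° × 3/29.5 = 36.6°.
With cos θ = 0.803, the lit fraction is (1 − 0.803)/2 ≈ 0.099.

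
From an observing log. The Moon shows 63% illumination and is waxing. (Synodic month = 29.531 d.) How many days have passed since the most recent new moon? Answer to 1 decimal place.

8.6 days

cos θ = 1 − 2f = -0.260, giving a principal value of 105.1°.
Waxing ⇒ before full, so θ = 105.1°.
Age = 29.531 × 105.1°/360° ≈ 8.62 days.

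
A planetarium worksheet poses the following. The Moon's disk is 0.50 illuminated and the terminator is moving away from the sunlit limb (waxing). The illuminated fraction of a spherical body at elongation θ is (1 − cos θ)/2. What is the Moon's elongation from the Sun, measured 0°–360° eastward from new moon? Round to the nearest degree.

90°

From f = (1 − cos θ)/2: cos θ = 1 − 2×0.50 = 0.000; arccos → 90.0°.
Waxing ⇒ before full, so θ = 90.0°.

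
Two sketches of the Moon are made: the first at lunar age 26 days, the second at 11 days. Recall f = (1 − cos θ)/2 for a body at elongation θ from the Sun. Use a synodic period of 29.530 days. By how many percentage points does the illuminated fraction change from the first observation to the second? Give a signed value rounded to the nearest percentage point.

+71 pp

θ₁ = 360° × 26/29.530 = 317.0°, f₁ = (1 − cos θ₁)/2 = 0.135.
θ₂ = 360° × 11/29.530 = 134.1°, f₂ = (1 − cos θ₂)/2 = 0.848.
Change = f₂ − f₁ = +0.713 → +71 percentage points.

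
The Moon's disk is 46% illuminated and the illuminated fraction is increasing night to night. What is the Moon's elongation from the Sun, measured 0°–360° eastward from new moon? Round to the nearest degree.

Invert f = (1 − cos θ)/2 to get cos θ = 1 − 2(0.46) = 0.080, hence θ₀ = arccos 0.080 = 85.4°.
The Moon is waxing (0°–180°), so θ = 85.4° directly.

85°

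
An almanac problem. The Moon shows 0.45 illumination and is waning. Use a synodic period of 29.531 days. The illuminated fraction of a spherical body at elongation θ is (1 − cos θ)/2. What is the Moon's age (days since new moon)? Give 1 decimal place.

From f = (1 − cos θ)/2: cos θ = 1 − 2×0.45 = 0.100; arccos → 84.3°.
A waning Moon lies in 180°–360°, so θ = 360° − 84.3° = 275.7°.
At 360°/29.531 d per day, 275.7° corresponds to 22.62 days.

22.6 days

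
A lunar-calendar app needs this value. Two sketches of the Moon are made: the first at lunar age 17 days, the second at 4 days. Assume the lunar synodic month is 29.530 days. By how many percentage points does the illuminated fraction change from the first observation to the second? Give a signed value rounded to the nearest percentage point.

θ₁ = 360° × 17/29.530 = 207.2°, f₁ = (1 − cos θ₁)/2 = 0.945.
θ₂ = 360° × 4/29.530 = 48.8°, f₂ = (1 − cos θ₂)/2 = 0.170.
Change = f₂ − f₁ = -0.774 → -77 percentage points.

-77 pp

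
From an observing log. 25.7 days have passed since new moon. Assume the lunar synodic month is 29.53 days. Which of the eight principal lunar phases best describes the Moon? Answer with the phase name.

waning crescent

At 25.7/29.53 of the cycle, θ ≈ 313° — the waning crescent range.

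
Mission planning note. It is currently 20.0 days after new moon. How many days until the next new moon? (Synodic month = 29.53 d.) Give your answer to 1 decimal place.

One full lunation from the last new moon is 29.53 d; remaining = 29.53 − 20.0 = 9.530 d.

9.5 days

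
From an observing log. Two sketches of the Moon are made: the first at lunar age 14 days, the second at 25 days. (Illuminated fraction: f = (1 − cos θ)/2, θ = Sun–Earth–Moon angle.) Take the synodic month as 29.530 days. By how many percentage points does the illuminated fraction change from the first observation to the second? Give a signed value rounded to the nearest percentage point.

First observation: θ = 360°·14/29.530 = 170.7°, so f = 0.993.
Second observation: θ = 304.8°, f = 0.215.
Δf = 0.215 − 0.993 = -0.779, i.e. -78 pp.

-78 pp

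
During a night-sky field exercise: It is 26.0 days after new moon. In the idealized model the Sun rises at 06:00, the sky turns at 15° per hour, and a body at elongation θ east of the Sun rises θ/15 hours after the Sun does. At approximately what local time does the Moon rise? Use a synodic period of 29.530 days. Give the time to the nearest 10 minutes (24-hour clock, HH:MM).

Phase angle: θ = 360°·(26.0 d)/(29.530 d) = 317.0°.
At 15° of sky rotation per hour, 317.0° corresponds to a 21.13 h lag.
06:00 + 21.131 h ≈ 03:08 → 03:10 to the nearest ten minutes.

03:10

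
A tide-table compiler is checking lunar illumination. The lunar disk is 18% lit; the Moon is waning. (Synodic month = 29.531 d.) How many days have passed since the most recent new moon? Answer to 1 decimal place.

25.4 days

cos θ = 1 − 2f = 0.640, giving a principal value of 50.2°.
A waning Moon lies in 180°–360°, so θ = 360° − 50.2° = 309.8°.
At 360°/29.531 d per day, 309.8° corresponds to 25.41 days.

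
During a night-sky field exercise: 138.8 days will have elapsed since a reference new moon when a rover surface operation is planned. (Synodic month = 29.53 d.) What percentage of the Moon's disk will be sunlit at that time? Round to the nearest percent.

138.8/29.53 = 4.700 lunations, so 4 complete cycles and 20.68 d into the next.
Elongation θ = 360° × 20.68/29.53 ≈ 252.1°.
With cos θ = (-0.307), the lit fraction is (1 − (-0.307))/2 ≈ 0.654, so 65%.

65%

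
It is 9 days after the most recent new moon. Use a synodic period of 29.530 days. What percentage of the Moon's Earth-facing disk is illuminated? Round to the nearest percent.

Phase angle: θ = 360°·(9 d)/(29.530 d) = 109.7°.
Illuminated fraction = (1 − cos 109.7°)/2 = (1 − (-0.337))/2 ≈ 0.669, so 67%.

67%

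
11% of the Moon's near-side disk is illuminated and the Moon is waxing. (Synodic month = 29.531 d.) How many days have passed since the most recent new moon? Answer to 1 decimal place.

3.2 days

Invert f = (1 − cos θ)/2 to get cos θ = 1 − 2(0.11) = 0.780, hence θ₀ = arccos 0.780 = 38.7°.
Waxing ⇒ before full, so θ = 38.7°.
At 360°/29.531 d per day, 38.7° corresponds to 3.18 days.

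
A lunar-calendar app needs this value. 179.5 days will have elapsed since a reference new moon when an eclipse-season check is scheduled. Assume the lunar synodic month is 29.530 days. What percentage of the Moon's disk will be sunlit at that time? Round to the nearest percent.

Reduce mod P: 179.5 − 6×29.530 = 2.32 d into the current lunation.
The Moon has covered 2.32/29.530 of its cycle, so θ ≈ 360° × 2.32/29.530 = 28.3°.
Illuminated fraction = (1 − cos 28.3°)/2 = (1 − 0.881)/2 ≈ 0.060, so 6%.

6%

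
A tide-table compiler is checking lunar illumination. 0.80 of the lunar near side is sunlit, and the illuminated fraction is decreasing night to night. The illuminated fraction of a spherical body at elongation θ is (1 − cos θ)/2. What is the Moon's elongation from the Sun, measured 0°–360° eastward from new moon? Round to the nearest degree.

233°

Invert f = (1 − cos θ)/2 to get cos θ = 1 − 2(0.80) = -0.600, hence θ₀ = arccos -0.600 = 126.9°.
Since the Moon is past full (waning), take the reflex angle: θ = 360° − 126.9° = 233.1°.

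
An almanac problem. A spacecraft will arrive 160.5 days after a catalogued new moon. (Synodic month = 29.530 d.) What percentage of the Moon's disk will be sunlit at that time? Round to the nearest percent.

Reduce mod P: 160.5 − 5×29.530 = 12.85 d into the current lunation.
The Moon has covered 12.85/29.530 of its cycle, so θ ≈ 360° × 12.85/29.530 = 156.7°.
With cos θ = (-0.918), the lit fraction is (1 − (-0.918))/2 ≈ 0.959, so 96%.

96%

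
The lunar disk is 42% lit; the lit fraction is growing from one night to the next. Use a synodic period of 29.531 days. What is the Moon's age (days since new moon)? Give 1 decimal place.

Invert f = (1 − cos θ)/2 to get cos θ = 1 − 2(0.42) = 0.160, hence θ₀ = arccos 0.160 = 80.8°.
Waxing ⇒ before full, so θ = 80.8°.
At 360°/29.531 d per day, 80.8° corresponds to 6.63 days.

6.6 days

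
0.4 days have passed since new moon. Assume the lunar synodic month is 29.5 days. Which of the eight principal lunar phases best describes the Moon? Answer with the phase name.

new moon

At 0.4/29.5 of the cycle, θ ≈ 5° — the new moon range.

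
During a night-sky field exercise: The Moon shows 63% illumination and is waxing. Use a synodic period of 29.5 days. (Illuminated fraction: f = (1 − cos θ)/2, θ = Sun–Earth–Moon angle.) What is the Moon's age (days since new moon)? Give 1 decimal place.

8.6 days

From f = (1 − cos θ)/2: cos θ = 1 − 2×0.63 = -0.260; arccos → 105.1°.
Before full moon the principal value applies: θ = 105.1°.
Age = 29.5 × 105.1°/360° ≈ 8.61 days.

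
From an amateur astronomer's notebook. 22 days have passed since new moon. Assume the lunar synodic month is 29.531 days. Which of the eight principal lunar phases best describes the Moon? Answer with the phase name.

last quarter

θ ≈ 360° × 22/29.531 = 268°, which falls in the last quarter sector.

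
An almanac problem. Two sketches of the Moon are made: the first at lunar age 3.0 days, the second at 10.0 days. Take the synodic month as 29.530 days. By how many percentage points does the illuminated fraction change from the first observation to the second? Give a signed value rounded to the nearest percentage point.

First observation: θ = 360°·3.0/29.530 = 36.6°, so f = 0.098.
Second observation: θ = 121.9°, f = 0.764.
Δf = 0.764 − 0.098 = +0.666, i.e. +67 pp.

+67 pp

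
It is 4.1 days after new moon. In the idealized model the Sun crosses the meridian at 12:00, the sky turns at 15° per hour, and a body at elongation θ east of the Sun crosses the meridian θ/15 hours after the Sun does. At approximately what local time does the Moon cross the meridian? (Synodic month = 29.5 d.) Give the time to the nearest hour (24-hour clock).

The Moon has covered 4.1/29.5 of its cycle, so θ ≈ 360° × 4.1/29.5 = 50.0°.
Delay after the Sun = 50.0° / (15°/h) ≈ 3.34 h.
12:00 + 3.34 h ≈ 15:20 → 15:00 to the nearest hour.

15:00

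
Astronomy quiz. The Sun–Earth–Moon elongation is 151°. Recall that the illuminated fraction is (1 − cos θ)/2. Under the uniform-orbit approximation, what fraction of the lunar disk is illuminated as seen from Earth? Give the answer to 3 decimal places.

0.937

Half-versine of 151°: (1 − (-0.875))/2 = 0.937.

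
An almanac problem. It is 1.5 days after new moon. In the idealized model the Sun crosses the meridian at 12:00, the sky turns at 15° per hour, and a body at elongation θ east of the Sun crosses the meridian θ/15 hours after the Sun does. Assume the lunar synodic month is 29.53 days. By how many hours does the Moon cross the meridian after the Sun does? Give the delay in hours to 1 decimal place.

Elongation θ = 360° × 1.5/29.53 ≈ 18.3°.
The Moon trails the Sun by θ/15 = 18.3/15 ≈ 1.22 hours.
So the Moon crosses the meridian 1.22 h after the Sun.

1.2 h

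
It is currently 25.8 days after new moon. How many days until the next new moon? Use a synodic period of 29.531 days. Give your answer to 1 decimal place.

The next new moon completes the synodic month: 29.531 − 25.8 = 3.731 days.

3.7 days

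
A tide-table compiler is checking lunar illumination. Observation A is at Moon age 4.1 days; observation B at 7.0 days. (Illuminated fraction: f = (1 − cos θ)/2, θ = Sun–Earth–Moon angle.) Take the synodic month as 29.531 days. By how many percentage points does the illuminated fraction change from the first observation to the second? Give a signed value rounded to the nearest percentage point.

First observation: θ = 360°·4.1/29.531 = 50.0°, so f = 0.178.
Second observation: θ = 85.3°, f = 0.459.
Δf = 0.459 − 0.178 = +0.281, i.e. +28 pp.

+28 percentage points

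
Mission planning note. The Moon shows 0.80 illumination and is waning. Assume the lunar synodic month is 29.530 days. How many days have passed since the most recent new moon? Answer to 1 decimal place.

From f = (1 − cos θ)/2: cos θ = 1 − 2×0.80 = -0.600; arccos → 126.9°.
A waning Moon lies in 180°–360°, so θ = 360° − 126.9° = 233.1°.
That fraction of the synodic month is 233.1/360 × 29.530 d ≈ 19.12 d.

19.1 days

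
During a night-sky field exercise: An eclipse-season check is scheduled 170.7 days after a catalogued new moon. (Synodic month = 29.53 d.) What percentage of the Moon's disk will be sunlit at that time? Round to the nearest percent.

170.7/29.53 = 5.781 lunations, so 5 complete cycles and 23.05 d into the next.
The Moon has covered 23.05/29.53 of its cycle, so θ ≈ 360° × 23.05/29.53 = 281.0°.
cos 281.0° = 0.191, so f = (1 − 0.191)/2 = 0.405, so 40%.

40%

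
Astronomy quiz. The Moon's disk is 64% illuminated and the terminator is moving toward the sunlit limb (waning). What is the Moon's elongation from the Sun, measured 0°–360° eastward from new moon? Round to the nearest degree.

Invert f = (1 − cos θ)/2 to get cos θ = 1 − 2(0.64) = -0.280, hence θ₀ = arccos -0.280 = 106.3°.
A waning Moon lies in 180°–360°, so θ = 360° − 106.3° = 253.7°.

254°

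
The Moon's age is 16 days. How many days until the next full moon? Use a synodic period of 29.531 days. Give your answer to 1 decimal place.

28.3 days

Full moon is 0.5 of the way through the cycle: age 0.5 × 29.531 = 14.765 d.
Already past this cycle's full moon; the next is at 14.765 + 29.531 = 44.296 d, so 44.296 − 16 = 28.296 days.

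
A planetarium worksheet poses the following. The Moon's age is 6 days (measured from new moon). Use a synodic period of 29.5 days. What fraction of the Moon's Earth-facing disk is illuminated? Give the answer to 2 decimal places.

0.36

Elongation θ = 360° × 6/29.5 ≈ 73.2°.
cos 73.2° = 0.289, so f = (1 − 0.289)/2 = 0.356.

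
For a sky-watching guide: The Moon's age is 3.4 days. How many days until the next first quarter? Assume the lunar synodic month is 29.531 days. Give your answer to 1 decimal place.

First quarter is 0.25 of the way through the cycle: age 0.25 × 29.531 = 7.383 d.
So 3.983 days remain (7.383 − 3.4).

4.0 days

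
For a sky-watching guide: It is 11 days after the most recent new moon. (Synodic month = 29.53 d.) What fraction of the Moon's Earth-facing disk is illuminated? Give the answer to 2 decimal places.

0.85

Elongation θ = 360° × 11/29.53 ≈ 134.1°.
cos 134.1° = (-0.696), so f = (1 − (-0.696))/2 = 0.848.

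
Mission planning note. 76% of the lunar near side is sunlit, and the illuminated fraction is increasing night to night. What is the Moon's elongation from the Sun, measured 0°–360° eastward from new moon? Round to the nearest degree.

From f = (1 − cos θ)/2: cos θ = 1 − 2×0.76 = -0.520; arccos → 121.3°.
Waxing ⇒ before full, so θ = 121.3°.

121°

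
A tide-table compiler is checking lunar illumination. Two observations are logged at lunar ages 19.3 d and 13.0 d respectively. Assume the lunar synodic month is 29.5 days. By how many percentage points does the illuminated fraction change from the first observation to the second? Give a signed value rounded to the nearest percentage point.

First observation: θ = 360°·19.3/29.5 = 235.5°, so f = 0.783.
Second observation: θ = 158.6°, f = 0.966.
Δf = 0.966 − 0.783 = +0.183, i.e. +18 pp.

+18 percentage points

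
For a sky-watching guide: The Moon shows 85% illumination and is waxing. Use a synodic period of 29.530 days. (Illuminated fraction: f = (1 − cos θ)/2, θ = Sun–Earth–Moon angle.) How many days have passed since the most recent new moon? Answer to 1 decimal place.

11.0 days

Invert f = (1 − cos θ)/2 to get cos θ = 1 − 2(0.85) = -0.700, hence θ₀ = arccos -0.700 = 134.4°.
The Moon is waxing (0°–180°), so θ = 134.4° directly.
That fraction of the synodic month is 134.4/360 × 29.530 d ≈ 11.03 d.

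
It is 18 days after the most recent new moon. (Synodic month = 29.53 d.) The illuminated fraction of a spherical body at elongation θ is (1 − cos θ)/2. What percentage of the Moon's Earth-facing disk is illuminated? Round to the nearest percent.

Phase angle: θ = 360°·(18 d)/(29.53 d) = 219.4°.
Illuminated fraction = (1 − cos 219.4°)/2 = (1 − (-0.772))/2 ≈ 0.886, so 89%.

89%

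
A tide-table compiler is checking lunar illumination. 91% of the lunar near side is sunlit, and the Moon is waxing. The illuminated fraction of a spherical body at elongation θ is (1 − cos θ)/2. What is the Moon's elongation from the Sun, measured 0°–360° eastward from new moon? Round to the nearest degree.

145°

cos θ = 1 − 2f = -0.820, giving a principal value of 145.1°.
Waxing ⇒ before full, so θ = 145.1°.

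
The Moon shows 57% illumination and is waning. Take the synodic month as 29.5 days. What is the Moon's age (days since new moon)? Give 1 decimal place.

From f = (1 − cos θ)/2: cos θ = 1 − 2×0.57 = -0.140; arccos → 98.0°.
Waning ⇒ past full, so θ = 360° − 98.0° = 262.0°.
That fraction of the synodic month is 262.0/360 × 29.5 d ≈ 21.47 d.

21.5 days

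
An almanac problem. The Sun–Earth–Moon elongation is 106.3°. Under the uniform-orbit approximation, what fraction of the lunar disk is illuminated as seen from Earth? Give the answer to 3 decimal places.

0.640

cos 106.3° = (-0.281), so f = (1 − (-0.281))/2 = 0.640.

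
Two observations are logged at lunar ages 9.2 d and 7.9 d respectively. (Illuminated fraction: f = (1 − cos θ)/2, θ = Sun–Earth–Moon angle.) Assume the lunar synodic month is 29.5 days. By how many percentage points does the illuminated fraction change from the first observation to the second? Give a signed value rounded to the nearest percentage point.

θ₁ = 360° × 9.2/29.5 = 112.3°, f₁ = (1 − cos θ₁)/2 = 0.689.
θ₂ = 360° × 7.9/29.5 = 96.4°, f₂ = (1 − cos θ₂)/2 = 0.556.
Change = f₂ − f₁ = -0.134 → -13 percentage points.

-13 pp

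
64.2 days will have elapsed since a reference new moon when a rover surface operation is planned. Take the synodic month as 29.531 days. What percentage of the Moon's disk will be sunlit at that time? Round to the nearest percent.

27%

64.2/29.531 = 2.174 lunations, so 2 complete cycles and 5.14 d into the next.
The Moon has covered 5.14/29.531 of its cycle, so θ ≈ 360° × 5.14/29.531 = 62.6°.
Illuminated fraction = (1 − cos 62.6°)/2 = (1 − 0.460)/2 ≈ 0.270, so 27%.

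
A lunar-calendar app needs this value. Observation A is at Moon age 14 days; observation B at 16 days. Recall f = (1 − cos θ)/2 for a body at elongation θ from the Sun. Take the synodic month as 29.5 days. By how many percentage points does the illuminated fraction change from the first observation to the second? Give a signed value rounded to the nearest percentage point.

θ₁ = 360° × 14/29.5 = 170.8°, f₁ = (1 − cos θ₁)/2 = 0.994.
θ₂ = 360° × 16/29.5 = 195.3°, f₂ = (1 − cos θ₂)/2 = 0.982.
Change = f₂ − f₁ = -0.011 → -1 percentage points.

-1 pp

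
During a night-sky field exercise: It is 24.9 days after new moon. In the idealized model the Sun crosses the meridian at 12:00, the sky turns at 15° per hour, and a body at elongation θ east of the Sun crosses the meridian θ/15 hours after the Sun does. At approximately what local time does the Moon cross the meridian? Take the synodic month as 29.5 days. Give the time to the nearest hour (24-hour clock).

08:00

Elongation θ = 360° × 24.9/29.5 ≈ 303.9°.
At 15° of sky rotation per hour, 303.9° corresponds to a 20.26 h lag.
12:00 + 20.26 h ≈ 08:15 → 08:00 to the nearest hour.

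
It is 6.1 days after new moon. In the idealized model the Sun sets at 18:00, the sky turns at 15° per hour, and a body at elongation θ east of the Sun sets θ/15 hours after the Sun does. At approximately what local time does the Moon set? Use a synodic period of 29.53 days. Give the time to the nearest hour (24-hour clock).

23:00

Phase angle: θ = 360°·(6.1 d)/(29.53 d) = 74.4°.
At 15° of sky rotation per hour, 74.4° corresponds to a 4.96 h lag.
18:00 + 4.96 h ≈ 22:57 → 23:00 to the nearest hour.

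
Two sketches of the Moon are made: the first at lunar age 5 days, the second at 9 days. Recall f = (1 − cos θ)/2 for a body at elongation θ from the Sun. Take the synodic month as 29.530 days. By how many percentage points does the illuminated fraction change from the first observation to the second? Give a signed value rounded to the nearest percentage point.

+41 pp

θ₁ = 360° × 5/29.530 = 61.0°, f₁ = (1 − cos θ₁)/2 = 0.257.
θ₂ = 360° × 9/29.530 = 109.7°, f₂ = (1 − cos θ₂)/2 = 0.669.
Change = f₂ − f₁ = +0.411 → +41 percentage points.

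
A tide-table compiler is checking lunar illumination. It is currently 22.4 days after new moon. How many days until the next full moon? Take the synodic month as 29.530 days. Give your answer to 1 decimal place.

21.9 days

Full moon is 0.5 of the way through the cycle: age 0.5 × 29.530 = 14.765 d.
Already past this cycle's full moon; the next is at 14.765 + 29.530 = 44.295 d, so 44.295 − 22.4 = 21.895 days.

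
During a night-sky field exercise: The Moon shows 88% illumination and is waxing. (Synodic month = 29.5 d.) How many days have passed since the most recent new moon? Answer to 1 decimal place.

11.4 days

cos θ = 1 − 2f = -0.760, giving a principal value of 139.5°.
Before full moon the principal value applies: θ = 139.5°.
Age = 29.5 × 139.5°/360° ≈ 11.43 days.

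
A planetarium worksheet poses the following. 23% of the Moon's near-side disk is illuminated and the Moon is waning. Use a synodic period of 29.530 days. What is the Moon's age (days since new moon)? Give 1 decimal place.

24.8 days

cos θ = 1 − 2f = 0.540, giving a principal value of 57.3°.
A waning Moon lies in 180°–360°, so θ = 360° − 57.3° = 302.7°.
At 360°/29.530 d per day, 302.7° corresponds to 24.83 days.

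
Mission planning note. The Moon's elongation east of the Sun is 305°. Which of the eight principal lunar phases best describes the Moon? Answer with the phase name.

The waning crescent sector spans roughly 292°–338°; 305° falls inside it.

waning crescent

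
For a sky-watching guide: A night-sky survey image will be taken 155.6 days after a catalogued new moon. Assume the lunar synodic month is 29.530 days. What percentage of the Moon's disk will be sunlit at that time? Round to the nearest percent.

Reduce mod P: 155.6 − 5×29.530 = 7.95 d into the current lunation.
Phase angle: θ = 360°·(7.95 d)/(29.530 d) = 96.9°.
cos 96.9° = (-0.120), so f = (1 − (-0.120))/2 = 0.560, so 56%.

56%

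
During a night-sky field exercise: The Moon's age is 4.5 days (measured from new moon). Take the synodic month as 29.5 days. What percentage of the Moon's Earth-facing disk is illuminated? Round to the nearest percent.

21%

Phase angle: θ = 360°·(4.5 d)/(29.5 d) = 54.9°.
With cos θ = 0.575, the lit fraction is (1 − 0.575)/2 ≈ 0.213, so 21%.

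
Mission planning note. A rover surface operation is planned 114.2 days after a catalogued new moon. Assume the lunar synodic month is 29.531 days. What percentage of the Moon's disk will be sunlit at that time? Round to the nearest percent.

16%

114.2 d spans 3 complete synodic months (3 × 29.531 = 88.59 d) plus 25.61 d.
Phase angle: θ = 360°·(25.61 d)/(29.531 d) = 312.2°.
With cos θ = 0.671, the lit fraction is (1 − 0.671)/2 ≈ 0.164, so 16%.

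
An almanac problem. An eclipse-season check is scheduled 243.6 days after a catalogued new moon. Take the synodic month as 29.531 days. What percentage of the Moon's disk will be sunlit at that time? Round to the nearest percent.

50%

243.6/29.531 = 8.249 lunations, so 8 complete cycles and 7.35 d into the next.
Elongation θ = 360° × 7.35/29.531 ≈ 89.6°.
Illuminated fraction = (1 − cos 89.6°)/2 = (1 − 0.007)/2 ≈ 0.497, so 50%.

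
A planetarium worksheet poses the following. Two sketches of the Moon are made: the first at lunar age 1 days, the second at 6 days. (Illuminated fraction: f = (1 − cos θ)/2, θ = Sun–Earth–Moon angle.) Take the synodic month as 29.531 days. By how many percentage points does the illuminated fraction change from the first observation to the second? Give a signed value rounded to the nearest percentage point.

+34 pp

First observation: θ = 360°·1/29.531 = 12.2°, so f = 0.011.
Second observation: θ = 73.1°, f = 0.355.
Δf = 0.355 − 0.011 = +0.344, i.e. +34 pp.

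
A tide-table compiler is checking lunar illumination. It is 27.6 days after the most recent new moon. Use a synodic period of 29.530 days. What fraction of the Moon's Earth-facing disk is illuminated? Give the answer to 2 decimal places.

0.04

The Moon has covered 27.6/29.530 of its cycle, so θ ≈ 360° × 27.6/29.530 = 336.5°.
With cos θ = 0.917, the lit fraction is (1 − 0.917)/2 ≈ 0.042.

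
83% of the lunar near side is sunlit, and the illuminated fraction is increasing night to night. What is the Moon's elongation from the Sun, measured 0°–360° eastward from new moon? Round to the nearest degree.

From f = (1 − cos θ)/2: cos θ = 1 − 2×0.83 = -0.660; arccos → 131.3°.
The Moon is waxing (0°–180°), so θ = 131.3° directly.

131°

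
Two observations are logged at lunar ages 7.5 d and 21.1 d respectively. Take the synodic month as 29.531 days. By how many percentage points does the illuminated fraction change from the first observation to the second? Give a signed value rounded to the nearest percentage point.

θ₁ = 360° × 7.5/29.531 = 91.4°, f₁ = (1 − cos θ₁)/2 = 0.512.
θ₂ = 360° × 21.1/29.531 = 257.2°, f₂ = (1 − cos θ₂)/2 = 0.611.
Change = f₂ − f₁ = +0.098 → +10 percentage points.

+10 pp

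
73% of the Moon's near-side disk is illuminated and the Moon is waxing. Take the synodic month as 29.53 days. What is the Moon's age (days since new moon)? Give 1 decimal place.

9.6 days

cos θ = 1 − 2f = -0.460, giving a principal value of 117.4°.
The Moon is waxing (0°–180°), so θ = 117.4° directly.
That fraction of the synodic month is 117.4/360 × 29.53 d ≈ 9.63 d.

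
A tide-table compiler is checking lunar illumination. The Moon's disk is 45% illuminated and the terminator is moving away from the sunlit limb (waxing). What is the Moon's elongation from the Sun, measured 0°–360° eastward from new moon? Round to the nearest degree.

84°

From f = (1 − cos θ)/2: cos θ = 1 − 2×0.45 = 0.100; arccos → 84.3°.
Before full moon the principal value applies: θ = 84.3°.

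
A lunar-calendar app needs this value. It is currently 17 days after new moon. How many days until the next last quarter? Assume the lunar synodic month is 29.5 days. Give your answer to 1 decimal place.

5.1 days

Last quarter occurs at elongation 270°, i.e. at age 29.5 × 270/360 = 22.125 d.
So 5.125 days remain (22.125 − 17).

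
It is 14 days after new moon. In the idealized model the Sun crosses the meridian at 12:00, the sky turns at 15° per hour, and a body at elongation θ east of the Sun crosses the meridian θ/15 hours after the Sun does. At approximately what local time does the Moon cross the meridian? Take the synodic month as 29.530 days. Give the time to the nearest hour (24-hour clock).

The Moon has covered 14/29.530 of its cycle, so θ ≈ 360° × 14/29.530 = 170.7°.
The Moon trails the Sun by θ/15 = 170.7/15 ≈ 11.38 hours.
12:00 + 11.38 h ≈ 23:23 → 23:00 to the nearest hour.

23:00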